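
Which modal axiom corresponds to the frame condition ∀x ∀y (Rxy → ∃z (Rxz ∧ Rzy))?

The condition is density. The C4 schema □□q → □q defines it.
Suppose □□q→□q is valid. Take Rxy and set V(q)={w : xR²w}. Then □□q at x, so □q at x, so q at y, i.e. ∃z(Rxz∧Rzy).

□□q → □q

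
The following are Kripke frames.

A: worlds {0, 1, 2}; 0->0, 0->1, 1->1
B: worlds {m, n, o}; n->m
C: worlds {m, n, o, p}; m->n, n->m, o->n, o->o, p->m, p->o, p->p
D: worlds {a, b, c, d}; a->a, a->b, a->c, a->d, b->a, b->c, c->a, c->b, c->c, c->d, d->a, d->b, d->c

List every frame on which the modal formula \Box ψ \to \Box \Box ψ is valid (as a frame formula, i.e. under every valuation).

A, B

Frame correspondent (Sahlqvist): \forall x \forall y \forall z (Rxy \wedge Ryz \to Rxz) — i.e. transitivity.
A: holds.
B: holds.
C: fails — Ron and Rnm but not Rom.
D: fails — Rbc and Rcd but not Rbd.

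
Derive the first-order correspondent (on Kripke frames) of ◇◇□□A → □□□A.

This is a Sahlqvist (Geach-type) schema ◇^2□^2A → □^3◇^0A.
Minimal-valuation argument: fix x; take any y with xR^2y and any z with xR^3z. Set V(A) to the set of worlds R-reachable from y in exactly 2 steps. Then □^2A holds at y, so the antecedent holds at x; validity forces ◇^0A at z, giving a w with zR^0w and yR^2w.
First-order correspondent: ∀x ∀y ∀z ((xR²y ∧ xR³z) → ∃w (yR²w ∧ z = w)).

∀x ∀y ∀z ((xR²y ∧ xR³z) → ∃w (yR²w ∧ z = w))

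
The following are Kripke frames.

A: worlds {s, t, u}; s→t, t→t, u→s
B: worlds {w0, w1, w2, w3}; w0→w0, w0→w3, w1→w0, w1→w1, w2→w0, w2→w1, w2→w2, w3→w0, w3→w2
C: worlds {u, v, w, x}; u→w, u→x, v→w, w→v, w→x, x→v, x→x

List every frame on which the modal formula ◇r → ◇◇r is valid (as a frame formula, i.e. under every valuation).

B

This is the axiom for a generalized confluence (Geach) condition; its first-order frame correspondent is ∀x ∀y (xRy → ∃w (y = w ∧ xR²w)).
A: fails — uRs but no w with s=w and uR²w.
B: condition met.
C: fails — uRw but no t with w=t and uR²t.
Valid on: B.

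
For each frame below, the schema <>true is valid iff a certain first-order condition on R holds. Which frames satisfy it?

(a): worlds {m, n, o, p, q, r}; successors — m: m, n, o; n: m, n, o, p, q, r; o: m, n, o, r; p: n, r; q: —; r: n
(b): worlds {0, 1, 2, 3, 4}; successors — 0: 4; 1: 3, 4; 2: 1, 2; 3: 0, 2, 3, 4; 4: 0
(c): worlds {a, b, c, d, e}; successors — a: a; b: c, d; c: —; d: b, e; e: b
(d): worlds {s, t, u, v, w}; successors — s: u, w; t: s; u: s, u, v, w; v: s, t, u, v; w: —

The schema corresponds to seriality: forall x exists y Rxy.
(a): fails — world q has no successor.
(b): holds.
(c): fails — world c has no successor.
(d): fails — world w has no successor.

(b)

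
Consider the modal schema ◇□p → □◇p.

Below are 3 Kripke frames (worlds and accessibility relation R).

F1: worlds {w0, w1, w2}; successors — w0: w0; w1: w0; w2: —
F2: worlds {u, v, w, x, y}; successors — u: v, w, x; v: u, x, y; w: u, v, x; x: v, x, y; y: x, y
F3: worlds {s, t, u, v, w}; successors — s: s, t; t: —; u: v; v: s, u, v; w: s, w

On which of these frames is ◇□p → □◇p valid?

The schema corresponds to convergence: ∀x ∀y ∀z (Rxy ∧ Rxz → ∃w (Ryw ∧ Rzw)).
F1: satisfies the condition.
F2: satisfies the condition.
F3: fails — Rss and Rst but s and t have no common successor.
Valid on: F1, F2.

F1, F2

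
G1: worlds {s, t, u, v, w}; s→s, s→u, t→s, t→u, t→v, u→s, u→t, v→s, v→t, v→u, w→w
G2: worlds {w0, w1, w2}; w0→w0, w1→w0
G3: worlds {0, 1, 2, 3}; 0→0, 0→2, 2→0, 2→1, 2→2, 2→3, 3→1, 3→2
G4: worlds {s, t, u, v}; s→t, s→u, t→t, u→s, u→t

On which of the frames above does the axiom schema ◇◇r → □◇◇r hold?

G2

Frame correspondent (Sahlqvist): ∀x ∀y ∀z ((xR²y ∧ xRz) → ∃w (y = w ∧ zR²w)) — i.e. a generalized confluence (Geach) condition.
G1: fails — sR²t, sRu but no w* with t=w* and uR²w*.
G2: condition met.
G3: fails — 2R²0, 2R1 but no w with 0=w and 1R²w.
G4: fails — sR²s, sRt but no w with s=w and tR²w.
Valid on: G2.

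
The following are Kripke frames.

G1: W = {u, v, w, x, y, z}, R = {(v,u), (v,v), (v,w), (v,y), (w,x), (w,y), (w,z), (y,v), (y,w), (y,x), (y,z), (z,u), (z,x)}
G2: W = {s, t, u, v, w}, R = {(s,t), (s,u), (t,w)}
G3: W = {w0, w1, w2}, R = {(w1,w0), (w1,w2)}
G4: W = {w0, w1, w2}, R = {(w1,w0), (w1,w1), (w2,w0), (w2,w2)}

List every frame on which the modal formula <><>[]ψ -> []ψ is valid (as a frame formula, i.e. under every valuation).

This is the axiom for a generalized confluence (Geach) condition; its first-order frame correspondent is forall x forall y forall z ((x R^2 y & xRz) -> exists w (yRw & z = w)).
G1: fails — vR²u, vRu but no t with uRt and u=t.
G2: fails — sR²w, sRt but no w* with wRw* and t=w*.
G3: satisfies the condition.
G4: fails — w1R²w0, w1Rw0 but no w with w0Rw and w0=w.

G3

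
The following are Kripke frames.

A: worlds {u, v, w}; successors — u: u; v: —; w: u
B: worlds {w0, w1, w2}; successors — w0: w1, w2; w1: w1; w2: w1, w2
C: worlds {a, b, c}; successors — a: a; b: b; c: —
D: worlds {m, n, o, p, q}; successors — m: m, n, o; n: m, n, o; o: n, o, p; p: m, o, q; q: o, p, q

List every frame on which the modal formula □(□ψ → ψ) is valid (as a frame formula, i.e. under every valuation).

A, B, C

Frame correspondent (Sahlqvist): ∀x ∀y (Rxy → Ryy) — i.e. shift-reflexivity.
A: holds.
B: holds.
C: holds.
D: fails — Rop but not Rpp.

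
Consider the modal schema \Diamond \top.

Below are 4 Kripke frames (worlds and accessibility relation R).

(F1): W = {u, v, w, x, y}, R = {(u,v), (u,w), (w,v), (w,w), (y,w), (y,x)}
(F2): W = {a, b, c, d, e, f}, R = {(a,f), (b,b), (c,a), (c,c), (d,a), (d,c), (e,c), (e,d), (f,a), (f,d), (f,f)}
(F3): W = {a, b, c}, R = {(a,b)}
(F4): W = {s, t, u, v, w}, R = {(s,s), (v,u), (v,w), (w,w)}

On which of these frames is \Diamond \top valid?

(F2)

This is the axiom for seriality; its first-order frame correspondent is \forall x \exists y Rxy.
(F1): fails — world v has no successor.
(F2): ✓.
(F3): fails — world b has no successor.
(F4): fails — world t has no successor.
Valid on: (F2).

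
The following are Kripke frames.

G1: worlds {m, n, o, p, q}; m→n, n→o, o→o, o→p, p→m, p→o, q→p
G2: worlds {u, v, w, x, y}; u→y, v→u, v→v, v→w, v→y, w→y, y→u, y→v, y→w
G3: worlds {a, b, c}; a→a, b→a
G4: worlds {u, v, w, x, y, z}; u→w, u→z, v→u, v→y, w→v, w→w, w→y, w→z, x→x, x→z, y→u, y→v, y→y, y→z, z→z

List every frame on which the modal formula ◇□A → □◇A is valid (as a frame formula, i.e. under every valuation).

Frame correspondent (Sahlqvist): ∀x ∀y ∀z (Rxy ∧ Rxz → ∃w (Ryw ∧ Rzw)) — i.e. convergence.
G1: fails — Rpm and Rpo but m and o have no common successor.
G2: fails — Rvw and Rvy but w and y have no common successor.
G3: condition met.
G4: fails — Rwv and Rwz but v and z have no common successor.

G3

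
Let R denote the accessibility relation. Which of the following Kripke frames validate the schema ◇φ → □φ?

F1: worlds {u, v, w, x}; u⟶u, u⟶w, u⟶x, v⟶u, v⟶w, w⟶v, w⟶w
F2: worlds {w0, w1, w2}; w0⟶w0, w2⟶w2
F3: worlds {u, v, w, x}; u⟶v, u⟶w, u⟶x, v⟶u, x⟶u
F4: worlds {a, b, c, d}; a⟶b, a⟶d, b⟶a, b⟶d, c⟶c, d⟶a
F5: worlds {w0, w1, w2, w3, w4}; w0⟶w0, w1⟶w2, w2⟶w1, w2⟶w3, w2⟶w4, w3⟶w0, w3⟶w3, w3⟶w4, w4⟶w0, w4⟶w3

F2

The schema corresponds to partial functionality: ∀x ∀y ∀z (Rxy ∧ Rxz → y = z).
F1: fails — u sees both u and w.
F2: holds.
F3: fails — u sees both v and w.
F4: fails — a sees both b and d.
F5: fails — w2 sees both w1 and w3.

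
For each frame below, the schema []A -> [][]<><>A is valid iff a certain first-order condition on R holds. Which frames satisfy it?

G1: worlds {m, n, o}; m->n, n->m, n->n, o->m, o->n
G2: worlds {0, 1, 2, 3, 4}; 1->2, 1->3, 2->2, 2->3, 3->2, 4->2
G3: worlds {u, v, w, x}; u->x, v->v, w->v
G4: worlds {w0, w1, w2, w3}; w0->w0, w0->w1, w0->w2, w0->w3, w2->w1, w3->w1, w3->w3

Frame correspondent (Sahlqvist): forall x forall z (x R^2 z -> exists w (xRw & z R^2 w)) — i.e. a generalized confluence (Geach) condition.
G1: ✓.
G2: ✓.
G3: ✓.
G4: fails — w0R²w1 but no w with w0Rw and w1R²w.
Valid on: G1, G2, G3.

G1, G2, G3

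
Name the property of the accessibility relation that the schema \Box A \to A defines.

Reflexivity

Suppose □A→A is valid. At any x set V(A)={w : Rxw}. Then □A holds at x, so A holds at x, i.e. Rxx.
Conversely, on a frame with reflexivity the schema holds at every world under every valuation.
Frame condition: \forall x Rxx.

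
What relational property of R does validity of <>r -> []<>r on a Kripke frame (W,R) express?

the Euclidean property: forall x forall y forall z (Rxy & Rxz -> Ryz)

Suppose ◇r→□◇r is valid. Take Rxy, Rxz and set V(r)={y}. Then ◇r at x, so □◇r at x, so ◇r at z, so some w with Rzw has r; w=y, i.e. Rzy. By symmetry of the argument, Ryz.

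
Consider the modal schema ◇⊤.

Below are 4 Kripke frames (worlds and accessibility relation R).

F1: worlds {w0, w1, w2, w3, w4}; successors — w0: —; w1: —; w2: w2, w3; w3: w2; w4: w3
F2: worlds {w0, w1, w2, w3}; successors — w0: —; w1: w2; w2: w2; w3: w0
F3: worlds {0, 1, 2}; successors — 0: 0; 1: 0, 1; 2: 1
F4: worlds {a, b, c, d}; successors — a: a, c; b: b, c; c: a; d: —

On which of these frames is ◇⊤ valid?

Frame correspondent (Sahlqvist): ∀x ∃y Rxy — i.e. seriality.
F1: fails — world w0 has no successor.
F2: fails — world w0 has no successor.
F3: holds.
F4: fails — world d has no successor.
Valid on: F3.

F3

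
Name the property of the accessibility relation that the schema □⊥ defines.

□⊥ is valid iff no world has any successor (otherwise □⊥ fails at any world with one).

emptiness of R: ∀x ∀y ¬Rxy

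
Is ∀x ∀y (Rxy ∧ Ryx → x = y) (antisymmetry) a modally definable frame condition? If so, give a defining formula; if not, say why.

Modal frame validity is preserved under surjective bounded morphisms.
The 8-cycle (worlds w0,w1,w2,w3,w4,w5,w6,w7 with w0→w1→w2→w3→w4→w5→w6→w7→w0) is antisymmetric. Sending even-indexed worlds to s and odd-indexed worlds to t is a surjective bounded morphism onto the two-world frame with s↔t, which is not antisymmetric.
Hence antisymmetry is not modally definable.

No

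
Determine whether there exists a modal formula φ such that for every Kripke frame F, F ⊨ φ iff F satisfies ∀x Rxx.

This is a Sahlqvist condition; the T axiom □p → p defines it.

Yes — defined by □p → p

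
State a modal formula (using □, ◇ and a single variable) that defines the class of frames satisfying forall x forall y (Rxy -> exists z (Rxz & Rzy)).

A defining formula is □□q → □q (the C4 axiom).
Suppose □□q→□q is valid. Take Rxy and set V(q)={w : xR²w}. Then □□q at x, so □q at x, so q at y, i.e. ∃z(Rxz∧Rzy).

□□q → □q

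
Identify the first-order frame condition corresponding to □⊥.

□⊥ is valid iff no world has any successor (otherwise □⊥ fails at any world with one).

emptiness of R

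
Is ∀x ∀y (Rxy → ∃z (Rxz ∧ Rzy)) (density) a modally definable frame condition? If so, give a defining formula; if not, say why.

Yes: it is density, defined by the C4 schema □□q → □q.
Suppose □□q→□q is valid. Take Rxy and set V(q)={w : xR²w}. Then □□q at x, so □q at x, so q at y, i.e. ∃z(Rxz∧Rzy).

Definable; □□q → □q defines it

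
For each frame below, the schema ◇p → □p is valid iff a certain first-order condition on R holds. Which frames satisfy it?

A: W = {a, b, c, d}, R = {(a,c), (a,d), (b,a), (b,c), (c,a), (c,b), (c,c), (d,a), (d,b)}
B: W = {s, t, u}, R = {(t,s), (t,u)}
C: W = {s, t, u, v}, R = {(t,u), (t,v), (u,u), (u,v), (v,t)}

none

Frame correspondent (Sahlqvist): ∀x ∀y ∀z (Rxy ∧ Rxz → y = z) — i.e. partial functionality.
A: fails — a sees both c and d.
B: fails — t sees both s and u.
C: fails — t sees both u and v.
Valid on no frame.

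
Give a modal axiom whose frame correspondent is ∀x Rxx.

The condition is reflexivity. The T schema □q → q defines it.

□q → q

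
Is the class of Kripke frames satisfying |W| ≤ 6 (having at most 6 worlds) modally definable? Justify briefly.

Not definable by any modal formula

If a class were modally definable it would be closed under disjoint unions (Goldblatt–Thomason).
Any modal formula valid on each of 7 disjoint one-world frames is valid on their disjoint union (validity is preserved under disjoint unions). Each one-world frame has |W|=1≤6, but the union has |W|=7.
Hence having at most 6 worlds is not modally definable.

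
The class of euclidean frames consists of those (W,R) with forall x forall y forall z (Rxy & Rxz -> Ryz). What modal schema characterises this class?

A defining formula is ◇q → □◇q (the 5 axiom).

◇q → □◇q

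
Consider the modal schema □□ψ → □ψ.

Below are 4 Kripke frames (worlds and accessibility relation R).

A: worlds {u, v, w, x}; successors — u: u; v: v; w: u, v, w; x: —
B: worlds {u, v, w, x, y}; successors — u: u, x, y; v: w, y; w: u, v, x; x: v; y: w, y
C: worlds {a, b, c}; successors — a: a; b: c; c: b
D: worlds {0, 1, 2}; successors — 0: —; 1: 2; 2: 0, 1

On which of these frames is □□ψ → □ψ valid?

A

The schema corresponds to density: ∀x ∀y (Rxy → ∃z (Rxz ∧ Rzy)).
A: ✓.
B: fails — Rxv but no z with Rxz and Rzv.
C: fails — Rbc but no z with Rbz and Rzc.
D: fails — R12 but no z with R1z and Rz2.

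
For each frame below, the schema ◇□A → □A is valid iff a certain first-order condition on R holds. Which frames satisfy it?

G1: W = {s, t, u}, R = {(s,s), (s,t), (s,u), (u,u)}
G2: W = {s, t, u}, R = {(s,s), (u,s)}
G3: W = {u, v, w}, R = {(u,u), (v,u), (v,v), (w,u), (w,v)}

Frame correspondent (Sahlqvist): ∀x ∀y ∀z (Rxy ∧ Rxz → Ryz) — i.e. the Euclidean property.
G1: fails — Rsu and Rss but not Rus.
G2: condition met.
G3: fails — Rvu and Rvv but not Ruv.
Valid on: G2.

G2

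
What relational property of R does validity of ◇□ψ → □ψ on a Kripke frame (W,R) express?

the Euclidean property

This is a form of the 5 axiom.
Its frame correspondent is the Euclidean property — ∀x ∀y ∀z (Rxy ∧ Rxz → Ryz).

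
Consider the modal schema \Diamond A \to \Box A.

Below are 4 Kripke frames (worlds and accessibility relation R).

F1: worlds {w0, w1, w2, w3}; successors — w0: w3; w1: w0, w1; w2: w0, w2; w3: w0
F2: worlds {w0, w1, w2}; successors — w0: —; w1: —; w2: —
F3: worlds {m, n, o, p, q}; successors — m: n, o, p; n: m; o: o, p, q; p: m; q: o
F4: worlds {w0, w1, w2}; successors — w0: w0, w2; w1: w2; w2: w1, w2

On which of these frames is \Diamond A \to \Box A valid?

F2

This is the axiom for partial functionality; its first-order frame correspondent is \forall x \forall y \forall z (Rxy \wedge Rxz \to y = z).
F1: fails — w1 sees both w0 and w1.
F2: satisfies the condition.
F3: fails — m sees both n and o.
F4: fails — w0 sees both w0 and w2.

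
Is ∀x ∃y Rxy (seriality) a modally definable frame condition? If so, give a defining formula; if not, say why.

This is a Sahlqvist condition; the D axiom □q → ◇q defines it.

Definable; □q → ◇q defines it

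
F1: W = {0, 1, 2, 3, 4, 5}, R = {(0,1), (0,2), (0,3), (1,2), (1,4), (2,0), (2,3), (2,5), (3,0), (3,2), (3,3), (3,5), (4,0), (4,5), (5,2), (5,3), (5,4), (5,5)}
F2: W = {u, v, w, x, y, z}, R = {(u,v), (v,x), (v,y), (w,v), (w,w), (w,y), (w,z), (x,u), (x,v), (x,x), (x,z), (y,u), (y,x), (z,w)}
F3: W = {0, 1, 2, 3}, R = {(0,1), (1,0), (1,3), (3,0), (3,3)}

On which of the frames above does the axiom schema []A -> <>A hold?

Frame correspondent (Sahlqvist): forall x exists y Rxy — i.e. seriality.
F1: ✓.
F2: ✓.
F3: fails — world 2 has no successor.

F1, F2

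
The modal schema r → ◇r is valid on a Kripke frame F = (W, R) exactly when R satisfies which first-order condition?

reflexivity

Equivalently (dual form): □r → r.
Suppose □r→r is valid. At any x set V(r)={w : Rxw}. Then □r holds at x, so r holds at x, i.e. Rxx.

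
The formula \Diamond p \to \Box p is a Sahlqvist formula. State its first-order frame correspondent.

partial functionality

This is the CD axiom.
It corresponds to partial functionality: \forall x \forall y \forall z (Rxy \wedge Rxz \to y = z).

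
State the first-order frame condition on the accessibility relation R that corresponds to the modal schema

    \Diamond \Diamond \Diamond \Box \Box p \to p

This is a Sahlqvist (Geach-type) schema ◇^3□^2p → □^0◇^0p.
Minimal-valuation argument: fix x; take any y with xR^3y and any z with xR^0z. Set V(p) to the set of worlds R-reachable from y in exactly 2 steps. Then □^2p holds at y, so the antecedent holds at x; validity forces ◇^0p at z, giving a w with zR^0w and yR^2w.
First-order correspondent: \forall x \forall y (x R^3 y \to \exists w (y R^2 w \wedge x = w)).

\forall x \forall y (x R^3 y \to \exists w (y R^2 w \wedge x = w))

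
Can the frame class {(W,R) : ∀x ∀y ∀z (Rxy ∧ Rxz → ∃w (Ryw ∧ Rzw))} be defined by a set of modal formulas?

Definable; ◇□r → □◇r defines it

The condition is convergence. A defining modal formula is ◇□r → □◇r.
Suppose ◇□r→□◇r is valid. Take Rxy, Rxz and set V(r)={w : Ryw}. Then □r at y so ◇□r at x, so □◇r at x, so ◇r at z, giving w with Rzw and Ryw.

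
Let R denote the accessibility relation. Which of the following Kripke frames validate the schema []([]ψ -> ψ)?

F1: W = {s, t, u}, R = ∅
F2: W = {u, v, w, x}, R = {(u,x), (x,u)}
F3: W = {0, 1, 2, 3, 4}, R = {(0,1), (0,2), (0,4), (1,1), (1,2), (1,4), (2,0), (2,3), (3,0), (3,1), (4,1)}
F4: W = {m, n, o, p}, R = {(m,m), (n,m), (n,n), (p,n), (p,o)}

The schema corresponds to shift-reflexivity: forall x forall y (Rxy -> Ryy).
F1: ✓.
F2: fails — Rxu but not Ruu.
F3: fails — R02 but not R22.
F4: fails — Rpo but not Roo.

F1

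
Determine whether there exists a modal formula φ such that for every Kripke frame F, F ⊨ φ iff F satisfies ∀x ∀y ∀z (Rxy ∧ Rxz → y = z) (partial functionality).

Definable; ◇q → □q defines it

This is a Sahlqvist condition; the CD axiom ◇q → □q defines it.
Suppose ◇q→□q is valid. Take Rxy, Rxz and set V(q)={y}. Then ◇q at x, so □q at x, so q at z, i.e. z=y.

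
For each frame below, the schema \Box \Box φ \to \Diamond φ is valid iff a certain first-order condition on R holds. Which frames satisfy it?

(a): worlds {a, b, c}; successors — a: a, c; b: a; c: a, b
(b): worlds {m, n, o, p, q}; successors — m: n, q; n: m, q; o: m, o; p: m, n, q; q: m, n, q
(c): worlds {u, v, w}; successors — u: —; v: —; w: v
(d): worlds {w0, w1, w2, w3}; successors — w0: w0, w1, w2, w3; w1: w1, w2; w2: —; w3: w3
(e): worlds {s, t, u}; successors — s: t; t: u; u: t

The schema corresponds to a generalized confluence (Geach) condition: \forall x \exists w (x R^2 w \wedge xRw).
(a): satisfies the condition.
(b): satisfies the condition.
(c): fails — at u but no t with uR²t and uRt.
(d): fails — at w2 but no w with w2R²w and w2Rw.
(e): fails — at s but no w with sR²w and sRw.
Valid on: (a), (b).

(a), (b)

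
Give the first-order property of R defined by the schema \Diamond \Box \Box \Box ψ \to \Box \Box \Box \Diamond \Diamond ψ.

\forall x \forall y \forall z ((xRy \wedge x R^3 z) \to \exists w (y R^3 w \wedge z R^2 w))

This is a Sahlqvist (Geach-type) schema ◇^1□^3ψ → □^3◇^2ψ.
Minimal-valuation argument: fix x; take any y with xR^1y and any z with xR^3z. Set V(ψ) to the set of worlds R-reachable from y in exactly 3 steps. Then □^3ψ holds at y, so the antecedent holds at x; validity forces ◇^2ψ at z, giving a w with zR^2w and yR^3w.
First-order correspondent: \forall x \forall y \forall z ((xRy \wedge x R^3 z) \to \exists w (y R^3 w \wedge z R^2 w)).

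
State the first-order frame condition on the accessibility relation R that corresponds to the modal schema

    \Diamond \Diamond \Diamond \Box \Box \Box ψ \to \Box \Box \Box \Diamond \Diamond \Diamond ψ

This is a Sahlqvist (Geach-type) schema ◇^3□^3ψ → □^3◇^3ψ.
Minimal-valuation argument: fix x; take any y with xR^3y and any z with xR^3z. Set V(ψ) to the set of worlds R-reachable from y in exactly 3 steps. Then □^3ψ holds at y, so the antecedent holds at x; validity forces ◇^3ψ at z, giving a w with zR^3w and yR^3w.
First-order correspondent: \forall x \forall y \forall z ((x R^3 y \wedge x R^3 z) \to \exists w (y R^3 w \wedge z R^3 w)).

\forall x \forall y \forall z ((x R^3 y \wedge x R^3 z) \to \exists w (y R^3 w \wedge z R^3 w))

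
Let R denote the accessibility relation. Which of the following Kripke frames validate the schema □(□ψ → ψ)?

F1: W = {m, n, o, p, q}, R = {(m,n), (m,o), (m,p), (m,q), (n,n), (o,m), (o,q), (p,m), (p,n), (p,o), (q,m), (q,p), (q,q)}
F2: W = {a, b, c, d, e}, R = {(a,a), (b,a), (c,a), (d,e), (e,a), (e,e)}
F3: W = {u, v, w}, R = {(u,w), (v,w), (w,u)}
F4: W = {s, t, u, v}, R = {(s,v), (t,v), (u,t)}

Frame correspondent (Sahlqvist): ∀x ∀y (Rxy → Ryy) — i.e. shift-reflexivity.
F1: fails — Rom but not Rmm.
F2: ✓.
F3: fails — Rwu but not Ruu.
F4: fails — Rsv but not Rvv.
Valid on: F2.

F2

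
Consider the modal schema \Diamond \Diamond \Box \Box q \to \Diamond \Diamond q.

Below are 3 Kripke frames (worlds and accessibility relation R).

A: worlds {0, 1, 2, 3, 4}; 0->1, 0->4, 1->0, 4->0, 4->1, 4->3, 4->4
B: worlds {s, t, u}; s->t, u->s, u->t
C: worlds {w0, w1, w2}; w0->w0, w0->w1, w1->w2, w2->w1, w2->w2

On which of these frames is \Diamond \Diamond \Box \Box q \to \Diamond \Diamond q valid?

Frame correspondent (Sahlqvist): \forall x \forall y (x R^2 y \to \exists w (y R^2 w \wedge x R^2 w)) — i.e. a generalized confluence (Geach) condition.
A: fails — 0R²3 but no w with 3R²w and 0R²w.
B: fails — uR²t but no w with tR²w and uR²w.
C: condition met.

C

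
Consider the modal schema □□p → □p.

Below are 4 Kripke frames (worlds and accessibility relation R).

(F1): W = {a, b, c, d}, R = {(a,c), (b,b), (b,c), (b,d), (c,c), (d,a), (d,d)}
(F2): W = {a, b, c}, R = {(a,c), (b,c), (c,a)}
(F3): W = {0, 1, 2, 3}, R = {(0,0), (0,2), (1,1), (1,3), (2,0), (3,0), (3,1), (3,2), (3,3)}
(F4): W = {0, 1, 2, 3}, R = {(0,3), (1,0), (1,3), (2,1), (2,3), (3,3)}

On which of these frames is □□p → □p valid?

Frame correspondent (Sahlqvist): ∀x ∀y (Rxy → ∃z (Rxz ∧ Rzy)) — i.e. density.
(F1): satisfies the condition.
(F2): fails — Rac but no z with Raz and Rzc.
(F3): satisfies the condition.
(F4): fails — R10 but no z with R1z and Rz0.
Valid on: (F1), (F3).

(F1), (F3)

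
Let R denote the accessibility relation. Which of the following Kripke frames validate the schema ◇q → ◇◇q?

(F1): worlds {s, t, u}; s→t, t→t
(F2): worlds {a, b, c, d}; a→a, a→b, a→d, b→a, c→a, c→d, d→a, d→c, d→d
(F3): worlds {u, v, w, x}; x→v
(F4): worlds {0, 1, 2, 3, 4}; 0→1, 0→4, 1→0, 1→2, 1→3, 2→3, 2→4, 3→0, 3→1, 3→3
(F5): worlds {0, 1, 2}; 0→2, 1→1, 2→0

Frame correspondent (Sahlqvist): ∀x ∀y (xRy → ∃w (y = w ∧ xR²w)) — i.e. a generalized confluence (Geach) condition.
(F1): satisfies the condition.
(F2): satisfies the condition.
(F3): fails — xRv but no t with v=t and xR²t.
(F4): fails — 0R1 but no w with 1=w and 0R²w.
(F5): fails — 0R2 but no w with 2=w and 0R²w.
Valid on: (F1), (F2).

(F1), (F2)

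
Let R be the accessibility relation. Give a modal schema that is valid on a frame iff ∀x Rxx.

□ψ → ψ

A defining formula is □ψ → ψ (the T axiom).
Suppose □ψ→ψ is valid. At any x set V(ψ)={w : Rxw}. Then □ψ holds at x, so ψ holds at x, i.e. Rxx.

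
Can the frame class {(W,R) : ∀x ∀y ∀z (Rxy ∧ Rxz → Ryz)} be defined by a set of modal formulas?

Yes, by ◇r → □◇r

Yes: it is the Euclidean property, defined by the 5 schema ◇r → □◇r.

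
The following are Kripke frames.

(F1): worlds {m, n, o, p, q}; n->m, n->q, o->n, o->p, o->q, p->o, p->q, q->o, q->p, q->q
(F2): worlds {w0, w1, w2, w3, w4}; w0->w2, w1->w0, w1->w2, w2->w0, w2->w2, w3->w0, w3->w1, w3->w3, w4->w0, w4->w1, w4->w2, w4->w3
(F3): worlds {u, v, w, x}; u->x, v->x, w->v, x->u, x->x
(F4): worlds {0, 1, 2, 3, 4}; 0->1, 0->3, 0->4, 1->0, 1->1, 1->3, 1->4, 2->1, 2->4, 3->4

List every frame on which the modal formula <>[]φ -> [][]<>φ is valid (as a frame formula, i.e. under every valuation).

(F3)

The schema corresponds to a generalized confluence (Geach) condition: forall x forall y forall z ((xRy & x R^2 z) -> exists w (yRw & zRw)).
(F1): fails — nRm, nR²o but no w with mRw and oRw.
(F2): fails — w3Rw0, w3R²w3 but no w with w0Rw and w3Rw.
(F3): holds.
(F4): fails — 0R1, 0R²4 but no w with 1Rw and 4Rw.
Valid on: (F3).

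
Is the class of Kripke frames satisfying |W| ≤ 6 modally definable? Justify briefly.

Modal frame validity is preserved under disjoint unions.
Any modal formula valid on each of 7 disjoint one-world frames is valid on their disjoint union (validity is preserved under disjoint unions). Each one-world frame has |W|=1≤6, but the union has |W|=7.
So no modal formula (or set of formulas) defines exactly the |W|≤6 frames.

No — not modally definable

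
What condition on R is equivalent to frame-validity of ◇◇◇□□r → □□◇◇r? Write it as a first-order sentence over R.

∀x ∀y ∀z ((xR³y ∧ xR²z) → ∃w (yR²w ∧ zR²w))

This is a Sahlqvist (Geach-type) schema ◇^3□^2r → □^2◇^2r.
Minimal-valuation argument: fix x; take any y with xR^3y and any z with xR^2z. Set V(r) to the set of worlds R-reachable from y in exactly 2 steps. Then □^2r holds at y, so the antecedent holds at x; validity forces ◇^2r at z, giving a w with zR^2w and yR^2w.
First-order correspondent: ∀x ∀y ∀z ((xR³y ∧ xR²z) → ∃w (yR²w ∧ zR²w)).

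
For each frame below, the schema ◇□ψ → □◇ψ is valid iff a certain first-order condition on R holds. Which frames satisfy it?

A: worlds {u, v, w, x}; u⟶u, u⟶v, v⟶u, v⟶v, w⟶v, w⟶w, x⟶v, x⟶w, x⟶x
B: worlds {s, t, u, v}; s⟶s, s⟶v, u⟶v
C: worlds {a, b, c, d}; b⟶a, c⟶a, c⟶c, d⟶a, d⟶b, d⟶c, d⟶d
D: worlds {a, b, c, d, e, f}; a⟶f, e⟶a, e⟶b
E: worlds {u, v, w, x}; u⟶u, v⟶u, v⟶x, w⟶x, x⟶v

A

The schema corresponds to convergence: ∀x ∀y ∀z (Rxy ∧ Rxz → ∃w (Ryw ∧ Rzw)).
A: condition met.
B: fails — Rss and Rsv but s and v have no common successor.
C: fails — Rba and Rba but a and a have no common successor.
D: fails — Raf and Raf but f and f have no common successor.
E: fails — Rvu and Rvx but u and x have no common successor.
Valid on: A.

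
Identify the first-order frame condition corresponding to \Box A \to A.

Suppose □A→A is valid. At any x set V(A)={w : Rxw}. Then □A holds at x, so A holds at x, i.e. Rxx.
Conversely, any frame satisfying \forall x Rxx validates the schema.
So the correspondent is reflexivity.

Reflexivity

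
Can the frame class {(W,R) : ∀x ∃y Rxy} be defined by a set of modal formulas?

Yes: it is seriality, defined by the D schema □q → ◇q.
Suppose □q→◇q is valid. At any x set V(q)=W. Then □q at x, so ◇q at x, so x has a successor.

Yes — defined by □q → ◇q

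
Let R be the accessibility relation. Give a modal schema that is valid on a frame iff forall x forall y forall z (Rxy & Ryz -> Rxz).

The condition is transitivity. The 4 schema □s → □□s defines it.
Suppose □s→□□s is valid. Take Rxy, Ryz and set V(s)={w : Rxw}. Then □s at x, so □□s at x, so □s at y, so s at z, i.e. Rxz.

□s → □□s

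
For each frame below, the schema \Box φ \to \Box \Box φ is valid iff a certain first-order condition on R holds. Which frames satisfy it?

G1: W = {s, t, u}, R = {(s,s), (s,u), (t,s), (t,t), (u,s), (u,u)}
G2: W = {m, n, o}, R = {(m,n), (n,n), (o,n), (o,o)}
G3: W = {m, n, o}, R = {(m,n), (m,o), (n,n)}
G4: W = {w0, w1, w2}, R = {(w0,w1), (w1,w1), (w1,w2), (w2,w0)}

This is the axiom for transitivity; its first-order frame correspondent is \forall x \forall y \forall z (Rxy \wedge Ryz \to Rxz).
G1: fails — Rts and Rsu but not Rtu.
G2: holds.
G3: holds.
G4: fails — Rw1w2 and Rw2w0 but not Rw1w0.

G2, G3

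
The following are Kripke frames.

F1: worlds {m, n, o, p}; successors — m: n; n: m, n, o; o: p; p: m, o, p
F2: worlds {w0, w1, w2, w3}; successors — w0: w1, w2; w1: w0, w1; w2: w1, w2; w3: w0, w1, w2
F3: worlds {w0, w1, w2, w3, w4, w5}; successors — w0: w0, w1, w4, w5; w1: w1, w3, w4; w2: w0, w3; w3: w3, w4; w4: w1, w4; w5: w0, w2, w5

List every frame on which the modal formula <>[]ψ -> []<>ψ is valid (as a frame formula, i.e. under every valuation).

This is the axiom for convergence; its first-order frame correspondent is forall x forall y forall z (Rxy & Rxz -> exists w (Ryw & Rzw)).
F1: fails — Rnn and Rno but n and o have no common successor.
F2: condition met.
F3: fails — Rw0w4 and Rw0w5 but w4 and w5 have no common successor.
Valid on: F2.

F2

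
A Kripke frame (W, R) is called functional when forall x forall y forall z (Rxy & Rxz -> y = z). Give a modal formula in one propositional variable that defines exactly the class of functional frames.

◇q → □q

This is partial functionality; the standard corresponding axiom is CD: ◇q → □q.
Suppose ◇q→□q is valid. Take Rxy, Rxz and set V(q)={y}. Then ◇q at x, so □q at x, so q at z, i.e. z=y.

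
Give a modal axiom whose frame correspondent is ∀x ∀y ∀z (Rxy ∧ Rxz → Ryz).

◇s → □◇s

This is the Euclidean property; the standard corresponding axiom is 5: ◇s → □◇s.
Suppose ◇s→□◇s is valid. Take Rxy, Rxz and set V(s)={y}. Then ◇s at x, so □◇s at x, so ◇s at z, so some w with Rzw has s; w=y, i.e. Rzy. By symmetry of the argument, Ryz.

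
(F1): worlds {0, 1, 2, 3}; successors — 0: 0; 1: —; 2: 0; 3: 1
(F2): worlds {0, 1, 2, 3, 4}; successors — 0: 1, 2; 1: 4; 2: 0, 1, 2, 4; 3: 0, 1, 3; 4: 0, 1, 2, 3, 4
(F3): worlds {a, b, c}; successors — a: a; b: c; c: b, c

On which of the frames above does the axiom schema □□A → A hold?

(F2), (F3)

This is the axiom for a generalized confluence (Geach) condition; its first-order frame correspondent is ∀x ∃w (xR²w ∧ x = w).
(F1): fails — at 1 but no w with 1R²w and 1=w.
(F2): ✓.
(F3): ✓.
Valid on: (F2), (F3).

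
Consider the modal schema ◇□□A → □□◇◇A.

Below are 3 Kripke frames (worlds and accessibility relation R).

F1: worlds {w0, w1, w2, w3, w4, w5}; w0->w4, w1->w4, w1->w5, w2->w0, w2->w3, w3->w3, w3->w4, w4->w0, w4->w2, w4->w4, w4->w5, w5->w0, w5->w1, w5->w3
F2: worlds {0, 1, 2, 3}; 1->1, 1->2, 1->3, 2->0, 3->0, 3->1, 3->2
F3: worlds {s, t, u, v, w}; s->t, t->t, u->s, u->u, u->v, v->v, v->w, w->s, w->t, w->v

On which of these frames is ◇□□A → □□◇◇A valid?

F1, F3

The schema corresponds to a generalized confluence (Geach) condition: ∀x ∀y ∀z ((xRy ∧ xR²z) → ∃w (yR²w ∧ zR²w)).
F1: ✓.
F2: fails — 1R1, 1R²0 but no w with 1R²w and 0R²w.
F3: ✓.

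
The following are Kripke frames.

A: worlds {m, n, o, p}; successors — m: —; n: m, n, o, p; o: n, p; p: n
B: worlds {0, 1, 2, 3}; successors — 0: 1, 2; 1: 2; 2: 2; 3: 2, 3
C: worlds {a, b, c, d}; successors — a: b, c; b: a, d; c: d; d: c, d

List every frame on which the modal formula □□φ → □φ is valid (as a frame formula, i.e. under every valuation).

A

Frame correspondent (Sahlqvist): ∀x ∀y (Rxy → ∃z (Rxz ∧ Rzy)) — i.e. density.
A: satisfies the condition.
B: fails — R01 but no z with R0z and Rz1.
C: fails — Rab but no z with Raz and Rzb.
Valid on: A.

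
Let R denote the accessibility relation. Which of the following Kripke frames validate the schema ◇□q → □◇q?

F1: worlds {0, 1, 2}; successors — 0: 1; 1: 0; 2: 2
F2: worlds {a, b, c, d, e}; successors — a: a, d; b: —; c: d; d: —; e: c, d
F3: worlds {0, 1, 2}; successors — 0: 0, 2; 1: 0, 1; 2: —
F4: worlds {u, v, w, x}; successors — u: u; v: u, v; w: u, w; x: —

F1, F4

The schema corresponds to convergence: ∀x ∀y ∀z (Rxy ∧ Rxz → ∃w (Ryw ∧ Rzw)).
F1: holds.
F2: fails — Raa and Rad but a and d have no common successor.
F3: fails — R00 and R02 but 0 and 2 have no common successor.
F4: holds.
Valid on: F1, F4.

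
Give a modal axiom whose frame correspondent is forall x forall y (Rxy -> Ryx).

A defining formula is r → □◇r (the B axiom).
Suppose r→□◇r is valid. Take Rxy and set V(r)={x}. Then r at x, so □◇r at x, so ◇r at y, so some z with Ryz has r; z=x, i.e. Ryx.

r → □◇r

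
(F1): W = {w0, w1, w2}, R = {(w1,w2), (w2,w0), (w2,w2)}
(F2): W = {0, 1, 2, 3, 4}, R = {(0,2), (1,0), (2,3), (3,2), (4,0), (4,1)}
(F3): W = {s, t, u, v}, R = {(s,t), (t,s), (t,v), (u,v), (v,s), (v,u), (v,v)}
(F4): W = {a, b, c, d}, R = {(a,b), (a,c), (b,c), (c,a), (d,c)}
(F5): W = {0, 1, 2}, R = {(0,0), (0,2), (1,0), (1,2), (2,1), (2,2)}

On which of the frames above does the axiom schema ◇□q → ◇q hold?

This is the axiom for a generalized confluence (Geach) condition; its first-order frame correspondent is ∀x ∀y (xRy → ∃w (yRw ∧ xRw)).
(F1): fails — w2Rw0 but no w with w0Rw and w2Rw.
(F2): fails — 0R2 but no w with 2Rw and 0Rw.
(F3): fails — sRt but no w with tRw and sRw.
(F4): fails — aRc but no w with cRw and aRw.
(F5): holds.

(F5)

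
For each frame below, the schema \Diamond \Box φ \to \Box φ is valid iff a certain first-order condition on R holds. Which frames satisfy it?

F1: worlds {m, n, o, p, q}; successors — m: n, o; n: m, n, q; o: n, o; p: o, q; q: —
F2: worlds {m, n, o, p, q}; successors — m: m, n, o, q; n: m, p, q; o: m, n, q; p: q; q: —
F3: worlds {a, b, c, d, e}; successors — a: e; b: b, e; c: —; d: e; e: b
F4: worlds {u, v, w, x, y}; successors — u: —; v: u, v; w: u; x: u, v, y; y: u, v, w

none

Frame correspondent (Sahlqvist): \forall x \forall y \forall z (Rxy \wedge Rxz \to Ryz) — i.e. the Euclidean property.
F1: fails — Rmn and Rmo but not Rno.
F2: fails — Rmo and Rmo but not Roo.
F3: fails — Rae and Rae but not Ree.
F4: fails — Rvu and Rvv but not Ruv.
Valid on no frame.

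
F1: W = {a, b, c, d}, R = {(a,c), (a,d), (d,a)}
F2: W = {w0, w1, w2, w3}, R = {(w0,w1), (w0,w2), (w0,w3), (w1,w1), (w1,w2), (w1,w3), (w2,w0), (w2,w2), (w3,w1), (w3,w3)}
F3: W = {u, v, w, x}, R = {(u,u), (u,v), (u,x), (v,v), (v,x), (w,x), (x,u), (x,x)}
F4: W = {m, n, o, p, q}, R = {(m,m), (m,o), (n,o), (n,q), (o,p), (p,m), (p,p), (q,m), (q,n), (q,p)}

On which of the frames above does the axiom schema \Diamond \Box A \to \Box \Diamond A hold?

F3

This is the axiom for convergence; its first-order frame correspondent is \forall x \forall y \forall z (Rxy \wedge Rxz \to \exists w (Ryw \wedge Rzw)).
F1: fails — Rac and Rac but c and c have no common successor.
F2: fails — Rw0w2 and Rw0w3 but w2 and w3 have no common successor.
F3: condition met.
F4: fails — Rmo and Rmm but o and m have no common successor.
Valid on: F3.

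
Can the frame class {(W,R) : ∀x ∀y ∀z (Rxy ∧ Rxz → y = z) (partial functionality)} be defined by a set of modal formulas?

The condition is partial functionality. A defining modal formula is ◇r → □r.
Suppose ◇r→□r is valid. Take Rxy, Rxz and set V(r)={y}. Then ◇r at x, so □r at x, so r at z, i.e. z=y.

Definable; ◇r → □r defines it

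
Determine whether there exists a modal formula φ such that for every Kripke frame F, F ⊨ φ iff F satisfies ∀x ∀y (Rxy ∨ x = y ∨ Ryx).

No

Any modally definable frame class is closed under disjoint unions.
Take 2 disjoint single-world reflexive frames: each is trivially connected, but their disjoint union has 2 worlds with no edge between distinct components, so it is not connected.
Hence connectedness of R is not modally definable.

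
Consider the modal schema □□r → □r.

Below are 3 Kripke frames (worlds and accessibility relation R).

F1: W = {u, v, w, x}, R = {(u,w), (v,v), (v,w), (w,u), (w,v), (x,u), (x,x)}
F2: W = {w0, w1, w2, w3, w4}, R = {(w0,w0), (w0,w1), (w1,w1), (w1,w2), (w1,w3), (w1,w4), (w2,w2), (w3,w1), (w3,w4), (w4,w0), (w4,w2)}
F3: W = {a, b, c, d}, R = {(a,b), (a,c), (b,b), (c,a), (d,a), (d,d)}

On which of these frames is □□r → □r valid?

F2

The schema corresponds to density: ∀x ∀y (Rxy → ∃z (Rxz ∧ Rzy)).
F1: fails — Rwu but no z with Rwz and Rzu.
F2: satisfies the condition.
F3: fails — Rac but no z with Raz and Rzc.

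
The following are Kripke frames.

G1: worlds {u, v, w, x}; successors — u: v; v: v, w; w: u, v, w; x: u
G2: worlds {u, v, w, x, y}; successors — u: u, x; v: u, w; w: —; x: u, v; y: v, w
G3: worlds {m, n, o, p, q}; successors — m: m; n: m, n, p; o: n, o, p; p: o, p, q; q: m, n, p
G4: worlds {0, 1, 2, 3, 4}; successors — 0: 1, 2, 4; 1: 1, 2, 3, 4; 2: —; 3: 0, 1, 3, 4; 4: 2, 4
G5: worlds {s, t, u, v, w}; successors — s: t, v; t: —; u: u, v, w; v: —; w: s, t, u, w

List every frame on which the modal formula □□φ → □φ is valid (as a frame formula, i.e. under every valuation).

Frame correspondent (Sahlqvist): ∀x ∀y (Rxy → ∃z (Rxz ∧ Rzy)) — i.e. density.
G1: fails — Rxu but no z with Rxz and Rzu.
G2: fails — Rvw but no z with Rvz and Rzw.
G3: satisfies the condition.
G4: satisfies the condition.
G5: fails — Rsv but no z with Rsz and Rzv.
Valid on: G3, G4.

G3, G4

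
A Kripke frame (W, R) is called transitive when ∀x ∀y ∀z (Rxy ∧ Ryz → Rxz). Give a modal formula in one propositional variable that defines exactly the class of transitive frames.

□ψ → □□ψ

The condition is transitivity. The 4 schema □ψ → □□ψ defines it.
Suppose □ψ→□□ψ is valid. Take Rxy, Ryz and set V(ψ)={w : Rxw}. Then □ψ at x, so □□ψ at x, so □ψ at y, so ψ at z, i.e. Rxz.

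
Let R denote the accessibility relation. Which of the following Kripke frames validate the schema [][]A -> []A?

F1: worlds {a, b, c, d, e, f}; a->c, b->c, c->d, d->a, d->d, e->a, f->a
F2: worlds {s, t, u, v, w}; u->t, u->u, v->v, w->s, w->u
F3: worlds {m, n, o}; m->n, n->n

F3

Frame correspondent (Sahlqvist): forall x forall y (Rxy -> exists z (Rxz & Rzy)) — i.e. density.
F1: fails — Rbc but no z with Rbz and Rzc.
F2: fails — Rws but no z with Rwz and Rzs.
F3: holds.
Valid on: F3.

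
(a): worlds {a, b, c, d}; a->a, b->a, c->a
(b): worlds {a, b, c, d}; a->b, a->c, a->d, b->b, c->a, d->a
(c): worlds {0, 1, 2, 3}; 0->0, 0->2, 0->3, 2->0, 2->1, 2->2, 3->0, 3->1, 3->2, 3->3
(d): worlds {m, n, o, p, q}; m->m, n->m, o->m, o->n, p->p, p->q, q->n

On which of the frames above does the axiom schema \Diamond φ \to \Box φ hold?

(a)

The schema corresponds to partial functionality: \forall x \forall y \forall z (Rxy \wedge Rxz \to y = z).
(a): holds.
(b): fails — a sees both b and c.
(c): fails — 0 sees both 0 and 2.
(d): fails — o sees both m and n.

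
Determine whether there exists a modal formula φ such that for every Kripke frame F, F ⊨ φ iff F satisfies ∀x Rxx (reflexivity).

Yes — defined by □q → q

This is a Sahlqvist condition; the T axiom □q → q defines it.
Suppose □q→q is valid. At any x set V(q)={w : Rxw}. Then □q holds at x, so q holds at x, i.e. Rxx.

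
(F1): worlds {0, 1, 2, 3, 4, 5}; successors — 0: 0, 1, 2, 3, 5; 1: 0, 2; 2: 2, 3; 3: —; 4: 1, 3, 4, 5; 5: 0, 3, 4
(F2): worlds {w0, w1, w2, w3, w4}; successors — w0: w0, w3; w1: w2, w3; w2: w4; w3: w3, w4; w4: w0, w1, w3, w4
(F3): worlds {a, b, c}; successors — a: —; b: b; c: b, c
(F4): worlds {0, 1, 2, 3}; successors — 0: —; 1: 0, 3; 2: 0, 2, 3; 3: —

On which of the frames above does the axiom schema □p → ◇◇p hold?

Frame correspondent (Sahlqvist): ∀x ∃w (xRw ∧ xR²w) — i.e. a generalized confluence (Geach) condition.
(F1): fails — at 3 but no w with 3Rw and 3R²w.
(F2): satisfies the condition.
(F3): fails — at a but no w with aRw and aR²w.
(F4): fails — at 0 but no w with 0Rw and 0R²w.
Valid on: (F2).

(F2)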